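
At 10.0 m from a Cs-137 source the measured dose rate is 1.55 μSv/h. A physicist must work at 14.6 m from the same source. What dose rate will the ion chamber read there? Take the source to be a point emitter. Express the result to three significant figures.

Applying the 1/r² law, scaling from 10.0 m to 14.6 m:
1.55 × (10.0/14.6)² = 1.55 × 0.4691 = 0.7271 μSv/h.

0.727 μSv/h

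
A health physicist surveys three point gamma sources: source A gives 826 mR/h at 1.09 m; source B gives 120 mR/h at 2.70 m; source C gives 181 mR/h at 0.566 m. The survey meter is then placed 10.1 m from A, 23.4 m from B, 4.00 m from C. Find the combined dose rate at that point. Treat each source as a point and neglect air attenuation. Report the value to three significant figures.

By superposition, sum each source's inverse-square contribution:
A: 826 × (1.09/10.1)² = 9.620 mR/h
B: 120 × (2.70/23.4)² = 1.598 mR/h
C: 181 × (0.566/4.00)² = 3.624 mR/h
Total = 9.620 + 1.598 + 3.624 = 14.84 mR/h.

14.8 mR/h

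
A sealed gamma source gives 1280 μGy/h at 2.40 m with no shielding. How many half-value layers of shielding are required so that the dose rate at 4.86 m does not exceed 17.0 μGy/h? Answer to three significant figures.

4.20 half-value layers

At 4.86 m, distance alone gives (2.40/4.86)² = 0.2439, so 1280 × 0.2439 = 312.2 μGy/h.
Further attenuation needed: 312.2/17.0 = 18.36.
n = log₂(18.36) = 4.198 half-value layers.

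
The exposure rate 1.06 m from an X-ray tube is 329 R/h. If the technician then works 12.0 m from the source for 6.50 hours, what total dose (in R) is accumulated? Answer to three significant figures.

By the inverse-square law, rate at 12.0 m:
329 × (1.06/12.0)² = 329 × 0.007803 = 2.567 R/h.
Dose = rate × time = 2.567 R/h × 6.500 h = 16.69 R.

16.7 R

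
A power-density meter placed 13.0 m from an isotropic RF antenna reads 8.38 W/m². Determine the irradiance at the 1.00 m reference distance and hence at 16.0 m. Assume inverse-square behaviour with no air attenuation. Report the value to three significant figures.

1420 W/m²; 5.53 W/m²

Intensity scales as (d₁/d₂)², so
At 1.00 m: (13.0/1.00)² = 169.0, so 8.38 × 169.0 = 1416 W/m²
At 16.0 m: 1416 × (1.00/16.0)² = 1416 × 0.003906 = 5.531 W/m².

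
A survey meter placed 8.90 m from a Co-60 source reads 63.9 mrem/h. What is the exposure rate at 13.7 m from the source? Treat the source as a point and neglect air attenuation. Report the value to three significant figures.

27.0 mrem/h

By the inverse-square law, scaling from 8.90 m to 13.7 m:
(8.90/13.7)² = 0.4220, so 63.9 × 0.4220 = 26.97 mrem/h.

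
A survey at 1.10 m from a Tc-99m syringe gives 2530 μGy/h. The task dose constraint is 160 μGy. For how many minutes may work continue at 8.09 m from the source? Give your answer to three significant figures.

By the inverse-square law, rate at 8.09 m:
2530 × (1.10/8.09)² = 2530 × 0.01849 = 46.78 μGy/h.
Stay time = 160 μGy ÷ 46.78 μGy/h = 3.420 h = 205.2 min.

205 min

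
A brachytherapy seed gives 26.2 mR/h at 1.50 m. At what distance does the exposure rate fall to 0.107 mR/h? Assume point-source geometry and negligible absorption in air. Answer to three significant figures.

Since intensity falls as 1/r², d₂ = d₁·√(I₁/I₂).
I₁/I₂ = 26.2/0.107 = 244.9, so d₂ = 1.50 × √244.9 = 23.47 m.

23.5 m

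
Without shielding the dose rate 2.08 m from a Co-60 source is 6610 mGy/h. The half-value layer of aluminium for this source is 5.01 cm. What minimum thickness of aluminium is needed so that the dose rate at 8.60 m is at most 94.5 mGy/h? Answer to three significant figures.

At 8.60 m, distance alone gives (2.08/8.60)² = 0.05850, so 6610 × 0.05850 = 386.7 mGy/h.
Further attenuation needed: 386.7/94.5 = 4.092.
n = log₂(4.092) = 2.033 half-value layers.
Thickness = 2.033 × 5.01 cm = 10.19 cm.

10.2 cm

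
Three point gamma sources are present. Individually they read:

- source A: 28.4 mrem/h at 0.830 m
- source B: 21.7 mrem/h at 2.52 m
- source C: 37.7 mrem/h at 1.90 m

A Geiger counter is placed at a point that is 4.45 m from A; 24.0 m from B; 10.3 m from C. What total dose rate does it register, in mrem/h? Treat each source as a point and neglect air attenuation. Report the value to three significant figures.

2.51 mrem/h

Each source contributes Iᵢ·(dᵢ/rᵢ)²; contributions add.
A: 28.4 × (0.830/4.45)² = 0.9880 mrem/h
B: 21.7 × (2.52/24.0)² = 0.2392 mrem/h
C: 37.7 × (1.90/10.3)² = 1.283 mrem/h
Total = 0.9880 + 0.2392 + 1.283 = 2.510 mrem/h.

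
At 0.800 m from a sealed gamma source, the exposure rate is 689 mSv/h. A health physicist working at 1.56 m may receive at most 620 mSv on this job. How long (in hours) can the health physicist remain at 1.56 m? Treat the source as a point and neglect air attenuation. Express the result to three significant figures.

3.42 h

Since intensity falls as 1/r², rate at 1.56 m:
689 × (0.800/1.56)² = 689 × 0.2630 = 181.2 mSv/h.
Stay time = 620 mSv ÷ 181.2 mSv/h = 3.422 h.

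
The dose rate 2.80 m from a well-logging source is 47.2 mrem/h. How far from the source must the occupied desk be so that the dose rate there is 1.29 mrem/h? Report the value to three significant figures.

16.9 m

By the inverse-square law, d₂ = d₁·√(I₁/I₂).
I₁/I₂ = 47.2/1.29 = 36.59, so d₂ = 2.80 × √36.59 = 16.94 m.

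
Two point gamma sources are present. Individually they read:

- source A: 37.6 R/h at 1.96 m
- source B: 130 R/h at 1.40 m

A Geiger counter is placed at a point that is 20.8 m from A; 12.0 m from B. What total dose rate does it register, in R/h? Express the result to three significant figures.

2.10 R/h

By superposition, sum each source's inverse-square contribution:
A: 37.6 × (1.96/20.8)² = 0.3339 R/h
B: 130 × (1.40/12.0)² = 1.769 R/h
Total = 0.3339 + 1.769 = 2.103 R/h.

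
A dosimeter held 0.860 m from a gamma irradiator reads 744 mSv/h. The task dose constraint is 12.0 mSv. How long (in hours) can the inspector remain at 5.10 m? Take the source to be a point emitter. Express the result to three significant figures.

0.567 h

Since intensity falls as 1/r², rate at 5.10 m:
(0.860/5.10)² = 0.02844, so 744 × 0.02844 = 21.16 mSv/h.
Stay time = 12.0 mSv ÷ 21.16 mSv/h = 0.5671 h.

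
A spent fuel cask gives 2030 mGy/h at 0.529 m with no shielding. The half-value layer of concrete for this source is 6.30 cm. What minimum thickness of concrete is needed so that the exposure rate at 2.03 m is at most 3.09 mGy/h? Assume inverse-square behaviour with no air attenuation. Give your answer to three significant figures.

At 2.03 m, distance alone gives (0.529/2.03)² = 0.06791, so 2030 × 0.06791 = 137.9 mGy/h.
Further attenuation needed: 137.9/3.09 = 44.63.
n = log₂(44.63) = 5.480 half-value layers.
Thickness = 5.480 × 6.30 cm = 34.52 cm.

34.5 cm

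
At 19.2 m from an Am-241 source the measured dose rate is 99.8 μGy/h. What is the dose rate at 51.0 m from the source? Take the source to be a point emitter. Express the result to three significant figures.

14.1 μGy/h

Using I₁d₁² = I₂d₂², scaling from 19.2 m to 51.0 m:
99.8 × (19.2/51.0)² = 99.8 × 0.1417 = 14.14 μGy/h.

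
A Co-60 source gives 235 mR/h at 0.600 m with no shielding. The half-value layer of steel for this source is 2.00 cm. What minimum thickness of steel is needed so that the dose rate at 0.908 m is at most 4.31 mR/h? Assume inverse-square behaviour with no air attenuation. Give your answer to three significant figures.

At 0.908 m, distance alone gives 235 × (0.600/0.908)² = 235 × 0.4366 = 102.6 mR/h.
Further attenuation needed: 102.6/4.31 = 23.81.
n = log₂(23.81) = 4.573 half-value layers.
Thickness = 4.573 × 2.00 cm = 9.146 cm.

9.15 cm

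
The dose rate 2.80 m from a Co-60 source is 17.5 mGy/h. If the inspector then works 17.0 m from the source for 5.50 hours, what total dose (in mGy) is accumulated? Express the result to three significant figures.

Since intensity falls as 1/r², rate at 17.0 m:
17.5 × (2.80/17.0)² = 17.5 × 0.02713 = 0.4748 mGy/h.
Dose = rate × time = 0.4748 mGy/h × 5.500 h = 2.611 mGy.

2.61 mGy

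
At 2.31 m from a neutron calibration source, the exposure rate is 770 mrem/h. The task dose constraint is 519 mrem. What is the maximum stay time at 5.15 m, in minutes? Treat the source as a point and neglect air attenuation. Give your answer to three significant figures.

Using I₁d₁² = I₂d₂², rate at 5.15 m:
770 × (2.31/5.15)² = 770 × 0.2012 = 154.9 mrem/h.
Stay time = 519 mrem ÷ 154.9 mrem/h = 3.351 h = 201.1 min.

201 min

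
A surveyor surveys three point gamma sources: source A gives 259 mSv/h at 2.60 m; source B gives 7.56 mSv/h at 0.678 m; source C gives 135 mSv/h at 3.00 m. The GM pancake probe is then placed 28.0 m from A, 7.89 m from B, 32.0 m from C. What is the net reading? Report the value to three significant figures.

Each source contributes Iᵢ·(dᵢ/rᵢ)²; contributions add.
A: 259 × (2.60/28.0)² = 2.233 mSv/h
B: 7.56 × (0.678/7.89)² = 0.05582 mSv/h
C: 135 × (3.00/32.0)² = 1.187 mSv/h
Total = 2.233 + 0.05582 + 1.187 = 3.476 mSv/h.

3.48 mSv/h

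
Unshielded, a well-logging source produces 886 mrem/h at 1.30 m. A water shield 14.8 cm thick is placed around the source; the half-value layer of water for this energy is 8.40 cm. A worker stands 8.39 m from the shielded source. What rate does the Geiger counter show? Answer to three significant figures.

Distance alone: 886 × (1.30/8.39)² = 886 × 0.02401 = 21.27 mrem/h.
Shield: 14.8/8.40 = 1.762 half-value layers → attenuation 2^(−1.762) = 0.2948.
Combined: 21.27 × 0.2948 = 6.270 mrem/h.

6.27 mrem/h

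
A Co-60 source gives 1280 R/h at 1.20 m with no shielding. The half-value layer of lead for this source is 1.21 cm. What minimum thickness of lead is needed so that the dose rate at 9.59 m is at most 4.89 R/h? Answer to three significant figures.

At 9.59 m, distance alone gives (1.20/9.59)² = 0.01566, so 1280 × 0.01566 = 20.04 R/h.
Further attenuation needed: 20.04/4.89 = 4.098.
n = log₂(4.098) = 2.035 half-value layers.
Thickness = 2.035 × 1.21 cm = 2.462 cm.

2.46 cm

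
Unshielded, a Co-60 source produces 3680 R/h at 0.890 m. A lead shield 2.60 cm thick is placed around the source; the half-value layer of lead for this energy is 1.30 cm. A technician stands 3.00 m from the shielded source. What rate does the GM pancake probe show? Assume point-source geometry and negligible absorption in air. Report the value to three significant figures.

81.0 R/h

Distance alone: 3680 × (0.890/3.00)² = 3680 × 0.08801 = 323.9 R/h.
Shield: 2.60/1.30 = 2.000 half-value layers → attenuation 2^(−2.000) = 0.2500.
Combined: 323.9 × 0.2500 = 80.97 R/h.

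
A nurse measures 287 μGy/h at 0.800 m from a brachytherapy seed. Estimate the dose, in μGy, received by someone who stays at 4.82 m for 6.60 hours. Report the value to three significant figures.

52.2 μGy

Using I₁d₁² = I₂d₂², rate at 4.82 m:
(0.800/4.82)² = 0.02755, so 287 × 0.02755 = 7.907 μGy/h.
Dose = rate × time = 7.907 μGy/h × 6.600 h = 52.19 μGy.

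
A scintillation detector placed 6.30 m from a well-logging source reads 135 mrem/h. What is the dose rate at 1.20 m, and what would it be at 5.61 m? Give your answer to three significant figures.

3720 mrem/h; 170 mrem/h

Since intensity falls as 1/r²,
At 1.20 m: (6.30/1.20)² = 27.56, so 135 × 27.56 = 3721 mrem/h
At 5.61 m: 3721 × (1.20/5.61)² = 3721 × 0.04575 = 170.2 mrem/h.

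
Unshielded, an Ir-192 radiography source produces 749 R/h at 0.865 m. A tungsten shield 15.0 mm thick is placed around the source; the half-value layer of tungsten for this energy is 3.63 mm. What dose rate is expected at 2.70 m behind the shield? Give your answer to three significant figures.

Distance alone: (0.865/2.70)² = 0.1026, so 749 × 0.1026 = 76.85 R/h.
Shield: 15.0/3.63 = 4.132 half-value layers → attenuation 2^(−4.132) = 0.05704.
Combined: 76.85 × 0.05704 = 4.384 R/h.

4.38 R/h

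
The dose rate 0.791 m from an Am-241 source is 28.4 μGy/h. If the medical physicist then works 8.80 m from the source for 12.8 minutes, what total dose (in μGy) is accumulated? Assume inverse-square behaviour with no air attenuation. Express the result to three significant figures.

0.0490 μGy

Intensity scales as (d₁/d₂)², so rate at 8.80 m:
(0.791/8.80)² = 0.008080, so 28.4 × 0.008080 = 0.2295 μGy/h.
Dose = rate × time = 0.2295 μGy/h × 0.2133 h = 0.04895 μGy.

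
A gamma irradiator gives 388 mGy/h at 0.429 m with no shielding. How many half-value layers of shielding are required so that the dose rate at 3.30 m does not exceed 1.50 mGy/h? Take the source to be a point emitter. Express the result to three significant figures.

2.13 half-value layers

At 3.30 m, distance alone gives (0.429/3.30)² = 0.01690, so 388 × 0.01690 = 6.557 mGy/h.
Further attenuation needed: 6.557/1.50 = 4.371.
n = log₂(4.371) = 2.128 half-value layers.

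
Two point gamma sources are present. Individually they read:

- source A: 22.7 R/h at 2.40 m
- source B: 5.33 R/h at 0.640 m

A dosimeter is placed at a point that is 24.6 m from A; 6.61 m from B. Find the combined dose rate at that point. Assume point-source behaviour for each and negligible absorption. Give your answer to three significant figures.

Each source contributes Iᵢ·(dᵢ/rᵢ)²; contributions add.
A: 22.7 × (2.40/24.6)² = 0.2161 R/h
B: 5.33 × (0.640/6.61)² = 0.04997 R/h
Total = 0.2161 + 0.04997 = 0.2661 R/h.

0.266 R/h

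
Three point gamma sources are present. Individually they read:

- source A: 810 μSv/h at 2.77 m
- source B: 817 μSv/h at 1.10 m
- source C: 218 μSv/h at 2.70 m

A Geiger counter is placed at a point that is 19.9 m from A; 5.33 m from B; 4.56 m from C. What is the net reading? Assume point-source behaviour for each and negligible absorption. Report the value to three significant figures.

127 μSv/h

Each source contributes Iᵢ·(dᵢ/rᵢ)²; contributions add.
A: 810 × (2.77/19.9)² = 15.69 μSv/h
B: 817 × (1.10/5.33)² = 34.80 μSv/h
C: 218 × (2.70/4.56)² = 76.43 μSv/h
Total = 15.69 + 34.80 + 76.43 = 126.9 μSv/h.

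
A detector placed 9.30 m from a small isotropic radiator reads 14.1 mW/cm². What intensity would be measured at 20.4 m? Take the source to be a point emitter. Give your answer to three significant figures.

Intensity scales as (d₁/d₂)², so scaling from 9.30 m to 20.4 m:
(9.30/20.4)² = 0.2078, so 14.1 × 0.2078 = 2.930 mW/cm².

2.93 mW/cm²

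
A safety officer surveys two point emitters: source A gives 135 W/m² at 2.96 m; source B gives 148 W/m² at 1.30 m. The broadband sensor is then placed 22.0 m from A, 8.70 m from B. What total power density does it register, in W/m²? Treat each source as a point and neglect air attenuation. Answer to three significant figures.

5.75 W/m²

By superposition, sum each source's inverse-square contribution:
A: 135 × (2.96/22.0)² = 2.444 W/m²
B: 148 × (1.30/8.70)² = 3.305 W/m²
Total = 2.444 + 3.305 = 5.749 W/m².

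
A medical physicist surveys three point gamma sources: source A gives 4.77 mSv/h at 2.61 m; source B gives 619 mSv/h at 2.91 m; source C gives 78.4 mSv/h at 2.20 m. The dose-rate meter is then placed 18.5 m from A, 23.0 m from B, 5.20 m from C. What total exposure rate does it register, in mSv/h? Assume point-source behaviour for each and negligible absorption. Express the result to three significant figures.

By superposition, sum each source's inverse-square contribution:
A: 4.77 × (2.61/18.5)² = 0.09494 mSv/h
B: 619 × (2.91/23.0)² = 9.909 mSv/h
C: 78.4 × (2.20/5.20)² = 14.03 mSv/h
Total = 0.09494 + 9.909 + 14.03 = 24.03 mSv/h.

24.0 mSv/h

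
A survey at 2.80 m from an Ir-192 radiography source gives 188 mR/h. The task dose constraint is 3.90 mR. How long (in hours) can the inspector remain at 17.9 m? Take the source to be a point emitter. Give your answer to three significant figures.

0.848 h

Intensity scales as (d₁/d₂)², so rate at 17.9 m:
(2.80/17.9)² = 0.02447, so 188 × 0.02447 = 4.600 mR/h.
Stay time = 3.90 mR ÷ 4.600 mR/h = 0.8478 h.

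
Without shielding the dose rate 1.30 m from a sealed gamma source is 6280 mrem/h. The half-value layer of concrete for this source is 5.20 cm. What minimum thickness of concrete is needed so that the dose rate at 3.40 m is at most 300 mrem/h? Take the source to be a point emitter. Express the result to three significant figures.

At 3.40 m, distance alone gives 6280 × (1.30/3.40)² = 6280 × 0.1462 = 918.1 mrem/h.
Further attenuation needed: 918.1/300 = 3.060.
n = log₂(3.060) = 1.614 half-value layers.
Thickness = 1.614 × 5.20 cm = 8.393 cm.

8.39 cm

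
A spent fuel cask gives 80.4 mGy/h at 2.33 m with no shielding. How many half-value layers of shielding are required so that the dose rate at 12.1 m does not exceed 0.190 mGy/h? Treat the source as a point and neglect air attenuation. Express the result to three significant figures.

At 12.1 m, distance alone gives 80.4 × (2.33/12.1)² = 80.4 × 0.03708 = 2.981 mGy/h.
Further attenuation needed: 2.981/0.190 = 15.69.
n = log₂(15.69) = 3.972 half-value layers.

3.97 half-value layers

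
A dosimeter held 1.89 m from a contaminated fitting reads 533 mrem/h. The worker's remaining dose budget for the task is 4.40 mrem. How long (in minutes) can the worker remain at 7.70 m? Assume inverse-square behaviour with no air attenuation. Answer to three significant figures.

8.22 min

By the inverse-square law, rate at 7.70 m:
(1.89/7.70)² = 0.06025, so 533 × 0.06025 = 32.11 mrem/h.
Stay time = 4.40 mrem ÷ 32.11 mrem/h = 0.1370 h = 8.220 min.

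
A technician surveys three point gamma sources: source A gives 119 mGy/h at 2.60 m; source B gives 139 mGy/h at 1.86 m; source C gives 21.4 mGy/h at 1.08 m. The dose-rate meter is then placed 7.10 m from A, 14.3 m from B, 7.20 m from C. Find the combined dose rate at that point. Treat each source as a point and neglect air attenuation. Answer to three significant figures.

18.8 mGy/h

Each source contributes Iᵢ·(dᵢ/rᵢ)²; contributions add.
A: 119 × (2.60/7.10)² = 15.96 mGy/h
B: 139 × (1.86/14.3)² = 2.352 mGy/h
C: 21.4 × (1.08/7.20)² = 0.4815 mGy/h
Total = 15.96 + 2.352 + 0.4815 = 18.79 mGy/h.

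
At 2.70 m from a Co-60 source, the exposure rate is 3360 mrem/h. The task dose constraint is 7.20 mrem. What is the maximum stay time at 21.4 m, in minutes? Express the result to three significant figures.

8.08 min

Applying the 1/r² law, rate at 21.4 m:
3360 × (2.70/21.4)² = 3360 × 0.01592 = 53.49 mrem/h.
Stay time = 7.20 mrem ÷ 53.49 mrem/h = 0.1346 h = 8.076 min.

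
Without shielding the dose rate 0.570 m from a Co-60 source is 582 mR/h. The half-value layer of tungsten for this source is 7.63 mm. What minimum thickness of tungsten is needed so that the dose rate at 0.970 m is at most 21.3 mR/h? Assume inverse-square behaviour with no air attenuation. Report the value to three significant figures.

At 0.970 m, distance alone gives (0.570/0.970)² = 0.3453, so 582 × 0.3453 = 201.0 mR/h.
Further attenuation needed: 201.0/21.3 = 9.437.
n = log₂(9.437) = 3.238 half-value layers.
Thickness = 3.238 × 7.63 mm = 24.71 mm.

24.7 mm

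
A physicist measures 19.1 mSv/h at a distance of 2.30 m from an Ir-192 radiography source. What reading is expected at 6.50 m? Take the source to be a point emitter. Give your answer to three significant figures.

Since intensity falls as 1/r², the rate at 6.50 m is
(2.30/6.50)² = 0.1252, so 19.1 × 0.1252 = 2.391 mSv/h.

2.39 mSv/h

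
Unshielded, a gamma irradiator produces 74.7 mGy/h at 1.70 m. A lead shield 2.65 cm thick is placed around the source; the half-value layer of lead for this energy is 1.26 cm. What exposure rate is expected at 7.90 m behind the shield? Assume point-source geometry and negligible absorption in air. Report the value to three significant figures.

Distance alone: 74.7 × (1.70/7.90)² = 74.7 × 0.04631 = 3.459 mGy/h.
Shield: 2.65/1.26 = 2.103 half-value layers → attenuation 2^(−2.103) = 0.2328.
Combined: 3.459 × 0.2328 = 0.8053 mGy/h.

0.805 mGy/h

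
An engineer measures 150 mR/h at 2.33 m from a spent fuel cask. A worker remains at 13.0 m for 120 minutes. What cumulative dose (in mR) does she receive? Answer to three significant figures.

9.64 mR

Applying the 1/r² law, rate at 13.0 m:
(2.33/13.0)² = 0.03212, so 150 × 0.03212 = 4.818 mR/h.
Dose = rate × time = 4.818 mR/h × 2.000 h = 9.636 mR.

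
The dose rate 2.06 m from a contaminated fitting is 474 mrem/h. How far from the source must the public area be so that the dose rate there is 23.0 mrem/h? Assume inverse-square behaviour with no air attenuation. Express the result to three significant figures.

9.35 m

Using I₁d₁² = I₂d₂², d₂ = d₁·√(I₁/I₂).
I₁/I₂ = 474/23.0 = 20.61, so d₂ = 2.06 × √20.61 = 9.352 m.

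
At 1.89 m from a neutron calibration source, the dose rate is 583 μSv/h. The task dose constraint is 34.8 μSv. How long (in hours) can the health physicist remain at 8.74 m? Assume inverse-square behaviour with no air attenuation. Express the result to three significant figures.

1.28 h

Using I₁d₁² = I₂d₂², rate at 8.74 m:
583 × (1.89/8.74)² = 583 × 0.04676 = 27.26 μSv/h.
Stay time = 34.8 μSv ÷ 27.26 μSv/h = 1.277 h.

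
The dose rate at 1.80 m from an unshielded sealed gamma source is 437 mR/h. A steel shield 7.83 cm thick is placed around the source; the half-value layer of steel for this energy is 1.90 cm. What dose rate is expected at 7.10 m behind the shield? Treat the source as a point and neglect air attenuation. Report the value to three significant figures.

Distance alone: (1.80/7.10)² = 0.06427, so 437 × 0.06427 = 28.09 mR/h.
Shield: 7.83/1.90 = 4.121 half-value layers → attenuation 2^(−4.121) = 0.05747.
Combined: 28.09 × 0.05747 = 1.614 mR/h.

1.61 mR/h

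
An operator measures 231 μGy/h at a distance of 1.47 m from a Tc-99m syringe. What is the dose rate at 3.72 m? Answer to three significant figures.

Using I₁d₁² = I₂d₂², the rate at 3.72 m is
(1.47/3.72)² = 0.1562, so 231 × 0.1562 = 36.08 μGy/h.

36.1 μGy/h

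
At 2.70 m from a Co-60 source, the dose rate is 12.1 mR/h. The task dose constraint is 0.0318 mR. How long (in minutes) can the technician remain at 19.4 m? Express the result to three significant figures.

8.14 min

Using I₁d₁² = I₂d₂², rate at 19.4 m:
12.1 × (2.70/19.4)² = 12.1 × 0.01937 = 0.2344 mR/h.
Stay time = 0.0318 mR ÷ 0.2344 mR/h = 0.1357 h = 8.142 min.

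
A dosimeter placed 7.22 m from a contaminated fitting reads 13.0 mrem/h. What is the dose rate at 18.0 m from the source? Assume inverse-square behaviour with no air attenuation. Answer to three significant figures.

2.09 mrem/h

Applying the 1/r² law, scaling from 7.22 m to 18.0 m:
(7.22/18.0)² = 0.1609, so 13.0 × 0.1609 = 2.092 mrem/h.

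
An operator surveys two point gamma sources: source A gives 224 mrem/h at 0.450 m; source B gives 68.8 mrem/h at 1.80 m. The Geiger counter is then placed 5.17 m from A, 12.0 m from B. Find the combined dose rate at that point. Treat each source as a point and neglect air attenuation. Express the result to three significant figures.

Each source contributes Iᵢ·(dᵢ/rᵢ)²; contributions add.
A: 224 × (0.450/5.17)² = 1.697 mrem/h
B: 68.8 × (1.80/12.0)² = 1.548 mrem/h
Total = 1.697 + 1.548 = 3.245 mrem/h.

3.25 mrem/h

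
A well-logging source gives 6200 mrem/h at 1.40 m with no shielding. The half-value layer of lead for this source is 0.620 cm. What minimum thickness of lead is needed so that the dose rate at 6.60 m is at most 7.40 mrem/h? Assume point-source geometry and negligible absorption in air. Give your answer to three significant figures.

At 6.60 m, distance alone gives 6200 × (1.40/6.60)² = 6200 × 0.04500 = 279.0 mrem/h.
Further attenuation needed: 279.0/7.40 = 37.70.
n = log₂(37.70) = 5.236 half-value layers.
Thickness = 5.236 × 0.620 cm = 3.246 cm.

3.25 cm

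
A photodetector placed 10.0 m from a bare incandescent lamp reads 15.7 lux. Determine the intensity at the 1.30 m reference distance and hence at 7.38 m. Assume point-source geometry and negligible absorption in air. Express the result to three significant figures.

929 lux; 28.8 lux

Applying the 1/r² law,
At 1.30 m: 15.7 × (10.0/1.30)² = 15.7 × 59.17 = 929.0 lux
At 7.38 m: 929.0 × (1.30/7.38)² = 929.0 × 0.03103 = 28.83 lux.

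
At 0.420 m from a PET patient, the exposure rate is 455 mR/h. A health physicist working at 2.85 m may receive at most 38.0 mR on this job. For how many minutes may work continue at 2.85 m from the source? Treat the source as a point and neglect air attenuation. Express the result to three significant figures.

Intensity scales as (d₁/d₂)², so rate at 2.85 m:
455 × (0.420/2.85)² = 455 × 0.02172 = 9.883 mR/h.
Stay time = 38.0 mR ÷ 9.883 mR/h = 3.845 h = 230.7 min.

231 min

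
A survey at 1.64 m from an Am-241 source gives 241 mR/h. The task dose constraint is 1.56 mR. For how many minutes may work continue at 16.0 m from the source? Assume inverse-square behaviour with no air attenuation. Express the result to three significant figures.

37.0 min

By the inverse-square law, rate at 16.0 m:
241 × (1.64/16.0)² = 241 × 0.01051 = 2.533 mR/h.
Stay time = 1.56 mR ÷ 2.533 mR/h = 0.6159 h = 36.95 min.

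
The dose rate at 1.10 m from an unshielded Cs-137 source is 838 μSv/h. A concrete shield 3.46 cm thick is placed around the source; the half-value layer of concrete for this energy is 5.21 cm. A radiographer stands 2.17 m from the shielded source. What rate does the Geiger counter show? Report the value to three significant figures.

136 μSv/h

Distance alone: 838 × (1.10/2.17)² = 838 × 0.2570 = 215.4 μSv/h.
Shield: 3.46/5.21 = 0.6641 half-value layers → attenuation 2^(−0.6641) = 0.6311.
Combined: 215.4 × 0.6311 = 135.9 μSv/h.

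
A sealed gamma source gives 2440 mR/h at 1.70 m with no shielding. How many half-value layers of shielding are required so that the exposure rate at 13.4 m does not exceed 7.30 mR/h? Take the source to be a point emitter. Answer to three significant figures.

At 13.4 m, distance alone gives 2440 × (1.70/13.4)² = 2440 × 0.01609 = 39.26 mR/h.
Further attenuation needed: 39.26/7.30 = 5.378.
n = log₂(5.378) = 2.427 half-value layers.

2.43 half-value layers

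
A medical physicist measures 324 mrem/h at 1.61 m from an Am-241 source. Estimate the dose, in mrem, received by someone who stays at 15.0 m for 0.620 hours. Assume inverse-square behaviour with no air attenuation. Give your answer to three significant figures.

By the inverse-square law, rate at 15.0 m:
(1.61/15.0)² = 0.01152, so 324 × 0.01152 = 3.732 mrem/h.
Dose = rate × time = 3.732 mrem/h × 0.6200 h = 2.314 mrem.

2.31 mrem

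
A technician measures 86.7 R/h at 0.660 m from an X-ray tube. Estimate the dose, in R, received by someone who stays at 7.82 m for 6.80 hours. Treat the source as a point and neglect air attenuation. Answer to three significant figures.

4.20 R

Using I₁d₁² = I₂d₂², rate at 7.82 m:
86.7 × (0.660/7.82)² = 86.7 × 0.007123 = 0.6176 R/h.
Dose = rate × time = 0.6176 R/h × 6.800 h = 4.200 R.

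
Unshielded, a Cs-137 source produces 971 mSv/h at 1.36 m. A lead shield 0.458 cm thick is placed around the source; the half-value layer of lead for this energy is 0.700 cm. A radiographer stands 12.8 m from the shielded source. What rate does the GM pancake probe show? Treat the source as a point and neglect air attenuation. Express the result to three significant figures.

6.96 mSv/h

Distance alone: 971 × (1.36/12.8)² = 971 × 0.01129 = 10.96 mSv/h.
Shield: 0.458/0.700 = 0.6543 half-value layers → attenuation 2^(−0.6543) = 0.6354.
Combined: 10.96 × 0.6354 = 6.964 mSv/h.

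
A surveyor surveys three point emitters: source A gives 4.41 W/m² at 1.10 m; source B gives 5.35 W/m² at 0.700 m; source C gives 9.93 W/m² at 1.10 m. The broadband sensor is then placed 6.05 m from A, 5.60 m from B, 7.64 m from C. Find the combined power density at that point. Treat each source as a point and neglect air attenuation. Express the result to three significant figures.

Each source contributes Iᵢ·(dᵢ/rᵢ)²; contributions add.
A: 4.41 × (1.10/6.05)² = 0.1458 W/m²
B: 5.35 × (0.700/5.60)² = 0.08359 W/m²
C: 9.93 × (1.10/7.64)² = 0.2058 W/m²
Total = 0.1458 + 0.08359 + 0.2058 = 0.4352 W/m².

0.435 W/m²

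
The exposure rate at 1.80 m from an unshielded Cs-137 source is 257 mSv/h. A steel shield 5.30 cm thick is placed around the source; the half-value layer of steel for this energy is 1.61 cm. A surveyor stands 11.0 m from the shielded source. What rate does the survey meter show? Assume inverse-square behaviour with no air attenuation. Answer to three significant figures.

0.703 mSv/h

Distance alone: (1.80/11.0)² = 0.02678, so 257 × 0.02678 = 6.882 mSv/h.
Shield: 5.30/1.61 = 3.292 half-value layers → attenuation 2^(−3.292) = 0.1021.
Combined: 6.882 × 0.1021 = 0.7027 mSv/h.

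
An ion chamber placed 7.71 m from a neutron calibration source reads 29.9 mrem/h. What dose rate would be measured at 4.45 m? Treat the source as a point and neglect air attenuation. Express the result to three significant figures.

89.8 mrem/h

By the inverse-square law, scaling from 7.71 m to 4.45 m:
29.9 × (7.71/4.45)² = 29.9 × 3.002 = 89.76 mrem/h.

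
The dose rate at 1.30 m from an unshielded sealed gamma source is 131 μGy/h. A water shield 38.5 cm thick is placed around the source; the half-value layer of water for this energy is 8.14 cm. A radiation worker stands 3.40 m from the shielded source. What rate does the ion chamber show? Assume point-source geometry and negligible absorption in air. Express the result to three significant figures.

Distance alone: (1.30/3.40)² = 0.1462, so 131 × 0.1462 = 19.15 μGy/h.
Shield: 38.5/8.14 = 4.730 half-value layers → attenuation 2^(−4.730) = 0.03768.
Combined: 19.15 × 0.03768 = 0.7216 μGy/h.

0.722 μGy/h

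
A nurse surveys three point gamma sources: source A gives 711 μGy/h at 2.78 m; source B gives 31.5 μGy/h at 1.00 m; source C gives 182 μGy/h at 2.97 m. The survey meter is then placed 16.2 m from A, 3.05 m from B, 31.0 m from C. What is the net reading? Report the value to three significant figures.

By superposition, sum each source's inverse-square contribution:
A: 711 × (2.78/16.2)² = 20.94 μGy/h
B: 31.5 × (1.00/3.05)² = 3.386 μGy/h
C: 182 × (2.97/31.0)² = 1.671 μGy/h
Total = 20.94 + 3.386 + 1.671 = 26.00 μGy/h.

26.0 μGy/h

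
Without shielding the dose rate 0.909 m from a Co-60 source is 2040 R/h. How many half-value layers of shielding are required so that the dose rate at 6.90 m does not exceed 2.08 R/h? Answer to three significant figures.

At 6.90 m, distance alone gives (0.909/6.90)² = 0.01736, so 2040 × 0.01736 = 35.41 R/h.
Further attenuation needed: 35.41/2.08 = 17.02.
n = log₂(17.02) = 4.089 half-value layers.

4.09 half-value layers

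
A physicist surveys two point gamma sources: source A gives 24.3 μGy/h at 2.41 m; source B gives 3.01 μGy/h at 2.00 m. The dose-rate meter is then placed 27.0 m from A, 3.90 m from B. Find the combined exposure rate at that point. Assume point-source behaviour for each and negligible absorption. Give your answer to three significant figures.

0.985 μGy/h

By superposition, sum each source's inverse-square contribution:
A: 24.3 × (2.41/27.0)² = 0.1936 μGy/h
B: 3.01 × (2.00/3.90)² = 0.7916 μGy/h
Total = 0.1936 + 0.7916 = 0.9852 μGy/h.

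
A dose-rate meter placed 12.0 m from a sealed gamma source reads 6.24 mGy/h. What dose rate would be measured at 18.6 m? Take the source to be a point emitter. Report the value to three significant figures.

Using I₁d₁² = I₂d₂², scaling from 12.0 m to 18.6 m:
6.24 × (12.0/18.6)² = 6.24 × 0.4162 = 2.597 mGy/h.

2.60 mGy/h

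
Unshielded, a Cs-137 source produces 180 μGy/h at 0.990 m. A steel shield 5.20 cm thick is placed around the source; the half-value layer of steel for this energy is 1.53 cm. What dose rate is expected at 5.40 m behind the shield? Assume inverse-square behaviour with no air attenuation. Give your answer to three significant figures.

0.574 μGy/h

Distance alone: (0.990/5.40)² = 0.03361, so 180 × 0.03361 = 6.050 μGy/h.
Shield: 5.20/1.53 = 3.399 half-value layers → attenuation 2^(−3.399) = 0.09480.
Combined: 6.050 × 0.09480 = 0.5735 μGy/h.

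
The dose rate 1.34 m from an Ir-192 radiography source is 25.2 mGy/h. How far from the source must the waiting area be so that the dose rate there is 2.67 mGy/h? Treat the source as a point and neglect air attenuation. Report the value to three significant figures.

Intensity scales as (d₁/d₂)², so d₂ = d₁·√(I₁/I₂).
I₁/I₂ = 25.2/2.67 = 9.438, so d₂ = 1.34 × √9.438 = 4.117 m.

4.12 m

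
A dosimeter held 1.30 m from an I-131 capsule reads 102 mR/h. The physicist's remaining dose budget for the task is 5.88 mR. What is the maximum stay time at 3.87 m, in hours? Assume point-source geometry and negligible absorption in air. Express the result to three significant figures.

0.511 h

Since intensity falls as 1/r², rate at 3.87 m:
(1.30/3.87)² = 0.1128, so 102 × 0.1128 = 11.51 mR/h.
Stay time = 5.88 mR ÷ 11.51 mR/h = 0.5109 h.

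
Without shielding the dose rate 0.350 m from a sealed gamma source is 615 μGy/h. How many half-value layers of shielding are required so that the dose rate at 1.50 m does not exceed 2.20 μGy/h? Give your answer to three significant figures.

3.93 half-value layers

At 1.50 m, distance alone gives 615 × (0.350/1.50)² = 615 × 0.05444 = 33.48 μGy/h.
Further attenuation needed: 33.48/2.20 = 15.22.
n = log₂(15.22) = 3.928 half-value layers.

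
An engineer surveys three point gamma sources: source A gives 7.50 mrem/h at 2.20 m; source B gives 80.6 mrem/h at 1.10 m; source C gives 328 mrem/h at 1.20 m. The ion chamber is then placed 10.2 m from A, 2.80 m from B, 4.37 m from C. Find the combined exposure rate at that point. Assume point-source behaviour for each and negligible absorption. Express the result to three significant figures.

Each source contributes Iᵢ·(dᵢ/rᵢ)²; contributions add.
A: 7.50 × (2.20/10.2)² = 0.3489 mrem/h
B: 80.6 × (1.10/2.80)² = 12.44 mrem/h
C: 328 × (1.20/4.37)² = 24.73 mrem/h
Total = 0.3489 + 12.44 + 24.73 = 37.52 mrem/h.

37.5 mrem/h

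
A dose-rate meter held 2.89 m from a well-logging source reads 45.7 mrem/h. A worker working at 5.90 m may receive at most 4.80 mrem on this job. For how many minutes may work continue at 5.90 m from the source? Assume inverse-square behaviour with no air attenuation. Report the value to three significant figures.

Since intensity falls as 1/r², rate at 5.90 m:
(2.89/5.90)² = 0.2399, so 45.7 × 0.2399 = 10.96 mrem/h.
Stay time = 4.80 mrem ÷ 10.96 mrem/h = 0.4380 h = 26.28 min.

26.3 min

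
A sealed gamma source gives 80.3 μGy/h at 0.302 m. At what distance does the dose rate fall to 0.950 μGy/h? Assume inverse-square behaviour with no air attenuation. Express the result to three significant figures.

By the inverse-square law, d₂ = d₁·√(I₁/I₂).
I₁/I₂ = 80.3/0.950 = 84.53, so d₂ = 0.302 × √84.53 = 2.777 m.

2.78 m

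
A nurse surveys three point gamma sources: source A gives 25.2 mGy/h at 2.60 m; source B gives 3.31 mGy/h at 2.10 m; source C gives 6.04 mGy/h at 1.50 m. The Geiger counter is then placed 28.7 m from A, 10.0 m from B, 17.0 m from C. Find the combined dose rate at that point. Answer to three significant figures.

0.400 mGy/h

By superposition, sum each source's inverse-square contribution:
A: 25.2 × (2.60/28.7)² = 0.2068 mGy/h
B: 3.31 × (2.10/10.0)² = 0.1460 mGy/h
C: 6.04 × (1.50/17.0)² = 0.04702 mGy/h
Total = 0.2068 + 0.1460 + 0.04702 = 0.3998 mGy/h.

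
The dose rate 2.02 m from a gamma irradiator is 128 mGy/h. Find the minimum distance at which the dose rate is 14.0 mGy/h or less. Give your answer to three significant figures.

Applying the 1/r² law, d₂ = d₁·√(I₁/I₂).
I₁/I₂ = 128/14.0 = 9.143, so d₂ = 2.02 × √9.143 = 6.108 m.

6.11 m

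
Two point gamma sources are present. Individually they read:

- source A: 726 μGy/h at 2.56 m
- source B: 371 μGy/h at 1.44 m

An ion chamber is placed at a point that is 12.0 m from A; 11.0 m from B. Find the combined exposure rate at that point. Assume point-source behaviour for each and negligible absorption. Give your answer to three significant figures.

39.4 μGy/h

Each source contributes Iᵢ·(dᵢ/rᵢ)²; contributions add.
A: 726 × (2.56/12.0)² = 33.04 μGy/h
B: 371 × (1.44/11.0)² = 6.358 μGy/h
Total = 33.04 + 6.358 = 39.40 μGy/h.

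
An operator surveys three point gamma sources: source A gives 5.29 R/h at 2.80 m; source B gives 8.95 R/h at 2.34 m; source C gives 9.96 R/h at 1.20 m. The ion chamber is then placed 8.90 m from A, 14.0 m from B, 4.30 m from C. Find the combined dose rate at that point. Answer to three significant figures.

By superposition, sum each source's inverse-square contribution:
A: 5.29 × (2.80/8.90)² = 0.5236 R/h
B: 8.95 × (2.34/14.0)² = 0.2500 R/h
C: 9.96 × (1.20/4.30)² = 0.7757 R/h
Total = 0.5236 + 0.2500 + 0.7757 = 1.549 R/h.

1.55 R/h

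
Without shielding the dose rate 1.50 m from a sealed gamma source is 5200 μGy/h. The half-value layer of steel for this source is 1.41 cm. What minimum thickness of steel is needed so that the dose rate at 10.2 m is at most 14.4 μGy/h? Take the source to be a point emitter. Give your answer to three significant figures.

At 10.2 m, distance alone gives 5200 × (1.50/10.2)² = 5200 × 0.02163 = 112.5 μGy/h.
Further attenuation needed: 112.5/14.4 = 7.812.
n = log₂(7.812) = 2.966 half-value layers.
Thickness = 2.966 × 1.41 cm = 4.182 cm.

4.18 cm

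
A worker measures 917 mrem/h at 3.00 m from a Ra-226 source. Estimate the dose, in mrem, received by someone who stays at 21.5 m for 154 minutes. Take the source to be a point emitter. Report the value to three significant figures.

Since intensity falls as 1/r², rate at 21.5 m:
917 × (3.00/21.5)² = 917 × 0.01947 = 17.85 mrem/h.
Dose = rate × time = 17.85 mrem/h × 2.567 h = 45.82 mrem.

45.8 mrem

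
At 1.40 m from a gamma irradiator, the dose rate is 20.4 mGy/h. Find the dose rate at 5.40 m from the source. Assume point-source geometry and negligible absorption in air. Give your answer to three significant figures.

1.37 mGy/h

Using I₁d₁² = I₂d₂², the rate at 5.40 m is
20.4 × (1.40/5.40)² = 20.4 × 0.06722 = 1.371 mGy/h.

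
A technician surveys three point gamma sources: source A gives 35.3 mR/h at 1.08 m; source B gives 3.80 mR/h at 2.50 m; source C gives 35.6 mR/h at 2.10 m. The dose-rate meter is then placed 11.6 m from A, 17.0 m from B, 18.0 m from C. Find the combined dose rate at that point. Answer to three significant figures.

Each source contributes Iᵢ·(dᵢ/rᵢ)²; contributions add.
A: 35.3 × (1.08/11.6)² = 0.3060 mR/h
B: 3.80 × (2.50/17.0)² = 0.08218 mR/h
C: 35.6 × (2.10/18.0)² = 0.4846 mR/h
Total = 0.3060 + 0.08218 + 0.4846 = 0.8728 mR/h.

0.873 mR/h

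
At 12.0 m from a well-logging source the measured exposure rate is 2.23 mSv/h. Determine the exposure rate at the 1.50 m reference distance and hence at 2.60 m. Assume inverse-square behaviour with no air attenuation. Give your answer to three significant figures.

143 mSv/h; 47.5 mSv/h

Using I₁d₁² = I₂d₂²,
At 1.50 m: 2.23 × (12.0/1.50)² = 2.23 × 64.00 = 142.7 mSv/h
At 2.60 m: 142.7 × (1.50/2.60)² = 142.7 × 0.3328 = 47.49 mSv/h.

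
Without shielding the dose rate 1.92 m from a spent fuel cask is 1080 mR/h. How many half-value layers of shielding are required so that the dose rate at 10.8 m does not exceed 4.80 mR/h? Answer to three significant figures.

At 10.8 m, distance alone gives (1.92/10.8)² = 0.03160, so 1080 × 0.03160 = 34.13 mR/h.
Further attenuation needed: 34.13/4.80 = 7.110.
n = log₂(7.110) = 2.830 half-value layers.

2.83 half-value layers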